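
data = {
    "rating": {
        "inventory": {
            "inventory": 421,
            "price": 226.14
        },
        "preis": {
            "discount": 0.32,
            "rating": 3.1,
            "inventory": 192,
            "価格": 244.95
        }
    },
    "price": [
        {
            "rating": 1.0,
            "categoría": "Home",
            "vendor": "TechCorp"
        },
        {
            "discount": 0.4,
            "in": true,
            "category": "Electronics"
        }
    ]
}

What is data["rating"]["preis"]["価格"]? 244.95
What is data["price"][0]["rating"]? 1.0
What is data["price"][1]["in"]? True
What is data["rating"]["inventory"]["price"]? 226.14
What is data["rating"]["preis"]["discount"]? 0.32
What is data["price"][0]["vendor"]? "TechCorp"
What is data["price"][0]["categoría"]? "Home"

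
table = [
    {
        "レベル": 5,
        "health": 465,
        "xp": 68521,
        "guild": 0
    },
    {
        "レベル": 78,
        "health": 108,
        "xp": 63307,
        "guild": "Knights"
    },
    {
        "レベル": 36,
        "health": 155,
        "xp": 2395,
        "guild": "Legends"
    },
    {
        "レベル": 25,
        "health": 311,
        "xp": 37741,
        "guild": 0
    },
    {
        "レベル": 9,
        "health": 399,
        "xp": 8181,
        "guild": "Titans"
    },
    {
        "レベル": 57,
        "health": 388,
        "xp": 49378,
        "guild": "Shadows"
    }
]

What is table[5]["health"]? 388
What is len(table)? 6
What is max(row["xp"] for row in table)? 68521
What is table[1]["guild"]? "Knights"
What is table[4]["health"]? 399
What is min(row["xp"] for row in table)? 2395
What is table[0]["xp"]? 68521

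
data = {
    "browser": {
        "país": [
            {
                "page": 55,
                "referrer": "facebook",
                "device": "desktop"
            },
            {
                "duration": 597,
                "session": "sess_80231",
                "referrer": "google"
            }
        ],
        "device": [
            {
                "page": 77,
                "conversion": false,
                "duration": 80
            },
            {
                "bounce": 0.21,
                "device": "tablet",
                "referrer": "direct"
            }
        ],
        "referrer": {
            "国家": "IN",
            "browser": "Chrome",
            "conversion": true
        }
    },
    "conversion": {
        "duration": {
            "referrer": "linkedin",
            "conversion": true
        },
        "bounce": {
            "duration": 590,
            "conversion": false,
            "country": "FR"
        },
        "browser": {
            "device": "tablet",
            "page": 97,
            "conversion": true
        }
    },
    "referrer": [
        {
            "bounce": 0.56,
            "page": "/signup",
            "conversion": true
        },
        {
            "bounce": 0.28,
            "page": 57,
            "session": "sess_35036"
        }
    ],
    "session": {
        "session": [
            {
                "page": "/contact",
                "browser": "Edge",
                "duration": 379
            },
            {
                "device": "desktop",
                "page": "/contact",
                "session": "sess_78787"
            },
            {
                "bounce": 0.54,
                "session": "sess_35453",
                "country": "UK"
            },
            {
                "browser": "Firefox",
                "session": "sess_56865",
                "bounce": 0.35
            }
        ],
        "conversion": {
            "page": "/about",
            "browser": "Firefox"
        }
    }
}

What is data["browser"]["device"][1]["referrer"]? "direct"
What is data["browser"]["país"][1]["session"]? "sess_80231"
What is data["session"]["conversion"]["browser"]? "Firefox"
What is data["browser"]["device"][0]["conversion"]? False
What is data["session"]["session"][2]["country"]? "UK"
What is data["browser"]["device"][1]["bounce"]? 0.21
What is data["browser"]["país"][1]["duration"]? 597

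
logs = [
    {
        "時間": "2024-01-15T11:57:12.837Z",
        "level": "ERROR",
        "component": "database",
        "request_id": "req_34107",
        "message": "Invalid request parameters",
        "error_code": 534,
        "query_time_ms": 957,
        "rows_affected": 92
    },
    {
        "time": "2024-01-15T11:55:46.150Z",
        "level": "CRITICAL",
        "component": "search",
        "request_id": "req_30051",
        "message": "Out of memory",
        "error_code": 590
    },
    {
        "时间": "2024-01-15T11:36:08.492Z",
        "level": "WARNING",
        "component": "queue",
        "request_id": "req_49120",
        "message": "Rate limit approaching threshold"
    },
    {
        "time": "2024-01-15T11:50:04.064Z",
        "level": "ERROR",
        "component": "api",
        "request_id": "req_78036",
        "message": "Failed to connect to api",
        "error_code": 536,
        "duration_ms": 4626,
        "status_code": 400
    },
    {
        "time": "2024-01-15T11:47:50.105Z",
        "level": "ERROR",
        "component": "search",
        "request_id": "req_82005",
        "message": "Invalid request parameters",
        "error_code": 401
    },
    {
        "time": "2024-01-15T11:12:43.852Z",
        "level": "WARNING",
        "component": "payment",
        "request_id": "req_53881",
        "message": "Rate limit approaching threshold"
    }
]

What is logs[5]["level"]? "WARNING"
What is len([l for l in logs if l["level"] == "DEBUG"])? 0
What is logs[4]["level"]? "ERROR"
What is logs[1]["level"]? "CRITICAL"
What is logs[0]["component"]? "database"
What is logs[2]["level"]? "WARNING"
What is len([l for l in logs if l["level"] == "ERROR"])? 3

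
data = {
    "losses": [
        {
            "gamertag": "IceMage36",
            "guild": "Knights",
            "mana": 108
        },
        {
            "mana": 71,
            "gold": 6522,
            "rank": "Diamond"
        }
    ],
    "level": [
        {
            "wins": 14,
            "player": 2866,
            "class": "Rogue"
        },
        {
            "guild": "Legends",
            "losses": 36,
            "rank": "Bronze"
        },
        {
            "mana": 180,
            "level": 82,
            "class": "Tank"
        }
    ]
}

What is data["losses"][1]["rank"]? "Diamond"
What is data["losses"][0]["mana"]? 108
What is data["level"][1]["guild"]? "Legends"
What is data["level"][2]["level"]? 82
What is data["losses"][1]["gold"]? 6522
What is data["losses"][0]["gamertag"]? "IceMage36"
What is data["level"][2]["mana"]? 180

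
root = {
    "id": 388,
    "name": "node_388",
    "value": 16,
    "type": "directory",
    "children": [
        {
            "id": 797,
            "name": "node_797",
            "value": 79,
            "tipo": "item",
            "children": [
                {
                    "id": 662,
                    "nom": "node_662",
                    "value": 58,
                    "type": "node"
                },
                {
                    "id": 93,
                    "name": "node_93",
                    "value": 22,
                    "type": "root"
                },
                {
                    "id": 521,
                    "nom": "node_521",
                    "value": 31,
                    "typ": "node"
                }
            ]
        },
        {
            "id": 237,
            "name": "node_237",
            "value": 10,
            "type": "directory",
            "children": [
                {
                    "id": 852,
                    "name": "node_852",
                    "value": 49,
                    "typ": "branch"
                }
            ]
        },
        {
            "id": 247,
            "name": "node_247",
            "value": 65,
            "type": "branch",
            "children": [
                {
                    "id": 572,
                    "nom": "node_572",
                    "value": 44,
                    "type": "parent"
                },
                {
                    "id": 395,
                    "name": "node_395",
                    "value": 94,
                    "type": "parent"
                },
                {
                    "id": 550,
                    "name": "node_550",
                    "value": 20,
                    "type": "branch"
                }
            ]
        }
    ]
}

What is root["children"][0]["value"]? 79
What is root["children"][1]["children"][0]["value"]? 49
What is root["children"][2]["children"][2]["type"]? "branch"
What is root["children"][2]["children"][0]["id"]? 572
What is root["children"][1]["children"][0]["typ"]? "branch"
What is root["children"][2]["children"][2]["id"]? 550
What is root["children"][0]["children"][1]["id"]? 93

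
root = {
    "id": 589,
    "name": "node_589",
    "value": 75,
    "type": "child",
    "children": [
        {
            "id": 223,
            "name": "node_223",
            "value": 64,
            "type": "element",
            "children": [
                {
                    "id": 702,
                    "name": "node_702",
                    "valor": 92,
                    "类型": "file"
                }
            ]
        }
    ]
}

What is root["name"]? "node_589"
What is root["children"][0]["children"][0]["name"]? "node_702"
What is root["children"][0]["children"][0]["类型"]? "file"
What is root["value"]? 75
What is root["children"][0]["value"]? 64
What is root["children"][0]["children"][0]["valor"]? 92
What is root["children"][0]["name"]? "node_223"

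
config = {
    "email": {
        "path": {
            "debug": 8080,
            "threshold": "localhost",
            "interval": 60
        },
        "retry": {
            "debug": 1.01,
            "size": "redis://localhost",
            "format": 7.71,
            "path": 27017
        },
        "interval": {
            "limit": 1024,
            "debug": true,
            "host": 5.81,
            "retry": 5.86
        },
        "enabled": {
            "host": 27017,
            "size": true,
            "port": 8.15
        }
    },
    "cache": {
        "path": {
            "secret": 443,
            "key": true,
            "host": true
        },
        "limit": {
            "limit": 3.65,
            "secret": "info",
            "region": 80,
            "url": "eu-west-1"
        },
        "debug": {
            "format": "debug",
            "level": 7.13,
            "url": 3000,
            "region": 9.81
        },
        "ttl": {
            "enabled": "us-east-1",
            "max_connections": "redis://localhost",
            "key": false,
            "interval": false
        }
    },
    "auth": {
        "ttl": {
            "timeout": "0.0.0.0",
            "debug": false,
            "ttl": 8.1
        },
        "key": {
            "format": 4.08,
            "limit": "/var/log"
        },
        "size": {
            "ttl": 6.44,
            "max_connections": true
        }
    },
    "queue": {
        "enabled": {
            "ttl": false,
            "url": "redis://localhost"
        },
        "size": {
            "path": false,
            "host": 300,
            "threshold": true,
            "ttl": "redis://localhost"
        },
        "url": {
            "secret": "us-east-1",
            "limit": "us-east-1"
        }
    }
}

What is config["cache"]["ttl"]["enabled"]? "us-east-1"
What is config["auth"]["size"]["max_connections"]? True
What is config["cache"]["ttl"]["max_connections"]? "redis://localhost"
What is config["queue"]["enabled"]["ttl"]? False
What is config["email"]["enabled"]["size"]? True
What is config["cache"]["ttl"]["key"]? False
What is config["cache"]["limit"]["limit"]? 3.65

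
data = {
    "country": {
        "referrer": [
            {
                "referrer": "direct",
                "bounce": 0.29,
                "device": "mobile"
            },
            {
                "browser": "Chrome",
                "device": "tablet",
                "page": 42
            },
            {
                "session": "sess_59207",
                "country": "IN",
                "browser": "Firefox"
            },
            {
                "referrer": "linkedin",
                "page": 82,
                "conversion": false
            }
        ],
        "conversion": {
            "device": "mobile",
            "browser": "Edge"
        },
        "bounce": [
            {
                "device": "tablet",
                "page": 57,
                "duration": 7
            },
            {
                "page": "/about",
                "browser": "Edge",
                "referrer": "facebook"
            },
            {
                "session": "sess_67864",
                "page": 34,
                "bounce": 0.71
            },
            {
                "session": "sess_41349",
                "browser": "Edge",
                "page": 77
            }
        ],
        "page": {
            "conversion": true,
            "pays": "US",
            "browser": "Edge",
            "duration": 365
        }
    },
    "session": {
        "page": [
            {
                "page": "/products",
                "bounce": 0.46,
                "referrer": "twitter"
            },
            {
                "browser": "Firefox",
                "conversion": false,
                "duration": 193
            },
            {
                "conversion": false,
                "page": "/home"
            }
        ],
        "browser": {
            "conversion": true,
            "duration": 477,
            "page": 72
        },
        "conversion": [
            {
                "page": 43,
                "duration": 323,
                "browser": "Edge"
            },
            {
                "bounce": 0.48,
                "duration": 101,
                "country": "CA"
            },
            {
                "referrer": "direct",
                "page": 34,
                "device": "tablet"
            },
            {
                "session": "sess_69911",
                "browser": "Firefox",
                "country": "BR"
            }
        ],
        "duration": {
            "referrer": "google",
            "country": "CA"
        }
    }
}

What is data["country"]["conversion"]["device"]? "mobile"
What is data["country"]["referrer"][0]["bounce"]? 0.29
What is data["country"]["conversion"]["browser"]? "Edge"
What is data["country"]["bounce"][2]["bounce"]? 0.71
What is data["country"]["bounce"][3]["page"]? 77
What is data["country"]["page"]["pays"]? "US"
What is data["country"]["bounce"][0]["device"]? "tablet"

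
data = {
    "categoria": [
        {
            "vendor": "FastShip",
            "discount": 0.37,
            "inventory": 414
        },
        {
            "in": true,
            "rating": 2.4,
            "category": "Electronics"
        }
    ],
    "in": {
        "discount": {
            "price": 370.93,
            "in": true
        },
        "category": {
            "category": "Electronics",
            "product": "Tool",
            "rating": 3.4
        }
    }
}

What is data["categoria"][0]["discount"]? 0.37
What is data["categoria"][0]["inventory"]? 414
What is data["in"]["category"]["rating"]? 3.4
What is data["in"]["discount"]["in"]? True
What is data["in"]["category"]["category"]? "Electronics"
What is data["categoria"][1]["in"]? True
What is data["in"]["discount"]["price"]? 370.93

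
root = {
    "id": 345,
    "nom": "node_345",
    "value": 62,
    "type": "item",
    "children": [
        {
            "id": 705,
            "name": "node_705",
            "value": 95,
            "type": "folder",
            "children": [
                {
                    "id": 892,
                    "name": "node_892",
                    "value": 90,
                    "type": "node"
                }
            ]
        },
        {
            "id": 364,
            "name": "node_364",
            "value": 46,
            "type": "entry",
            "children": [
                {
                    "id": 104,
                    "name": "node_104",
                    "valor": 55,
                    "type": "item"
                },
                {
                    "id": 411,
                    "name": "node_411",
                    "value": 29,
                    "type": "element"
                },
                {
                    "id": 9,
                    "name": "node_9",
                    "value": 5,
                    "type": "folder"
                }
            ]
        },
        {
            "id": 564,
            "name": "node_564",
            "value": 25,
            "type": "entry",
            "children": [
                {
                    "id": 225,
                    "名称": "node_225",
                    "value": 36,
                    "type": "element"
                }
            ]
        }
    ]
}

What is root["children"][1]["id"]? 364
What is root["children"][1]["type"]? "entry"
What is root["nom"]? "node_345"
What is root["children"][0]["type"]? "folder"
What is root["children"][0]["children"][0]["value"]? 90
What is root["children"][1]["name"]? "node_364"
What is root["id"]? 345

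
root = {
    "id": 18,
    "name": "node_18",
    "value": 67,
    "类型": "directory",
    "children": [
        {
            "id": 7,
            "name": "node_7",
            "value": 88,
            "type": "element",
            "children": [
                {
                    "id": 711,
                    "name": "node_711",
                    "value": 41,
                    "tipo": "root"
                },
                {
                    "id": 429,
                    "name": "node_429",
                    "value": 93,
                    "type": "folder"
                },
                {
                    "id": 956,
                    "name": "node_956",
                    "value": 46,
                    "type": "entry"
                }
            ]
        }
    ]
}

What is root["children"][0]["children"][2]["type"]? "entry"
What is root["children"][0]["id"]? 7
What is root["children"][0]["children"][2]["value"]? 46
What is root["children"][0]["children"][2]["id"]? 956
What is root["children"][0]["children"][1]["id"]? 429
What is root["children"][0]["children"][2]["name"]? "node_956"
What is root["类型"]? "directory"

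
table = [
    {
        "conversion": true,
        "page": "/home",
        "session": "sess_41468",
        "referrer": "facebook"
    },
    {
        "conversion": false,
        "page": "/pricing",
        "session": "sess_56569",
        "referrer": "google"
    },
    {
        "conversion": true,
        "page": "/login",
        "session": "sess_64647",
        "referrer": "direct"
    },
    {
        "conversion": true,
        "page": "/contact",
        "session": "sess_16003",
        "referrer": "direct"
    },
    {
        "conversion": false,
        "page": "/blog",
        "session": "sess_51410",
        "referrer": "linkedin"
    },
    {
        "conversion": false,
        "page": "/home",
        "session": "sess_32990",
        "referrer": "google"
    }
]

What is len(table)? 6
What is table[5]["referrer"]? "google"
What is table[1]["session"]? "sess_56569"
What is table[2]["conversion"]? True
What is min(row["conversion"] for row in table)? False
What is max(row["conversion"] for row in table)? True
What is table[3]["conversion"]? True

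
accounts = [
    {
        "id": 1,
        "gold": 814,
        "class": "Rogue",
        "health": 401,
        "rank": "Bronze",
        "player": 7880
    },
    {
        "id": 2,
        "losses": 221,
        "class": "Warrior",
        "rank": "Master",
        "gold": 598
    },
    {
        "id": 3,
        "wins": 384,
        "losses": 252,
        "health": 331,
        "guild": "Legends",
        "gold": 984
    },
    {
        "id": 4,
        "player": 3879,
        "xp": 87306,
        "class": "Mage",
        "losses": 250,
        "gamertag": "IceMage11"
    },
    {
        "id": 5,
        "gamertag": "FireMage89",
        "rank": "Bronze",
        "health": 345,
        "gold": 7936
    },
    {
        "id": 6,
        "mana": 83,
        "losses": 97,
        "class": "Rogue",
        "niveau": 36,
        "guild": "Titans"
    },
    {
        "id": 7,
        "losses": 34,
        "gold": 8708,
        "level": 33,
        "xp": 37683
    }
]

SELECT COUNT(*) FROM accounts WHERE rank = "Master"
1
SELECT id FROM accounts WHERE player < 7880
[4]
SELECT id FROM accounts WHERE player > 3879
[1]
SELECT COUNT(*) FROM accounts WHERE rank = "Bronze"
2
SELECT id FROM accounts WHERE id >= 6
[6, 7]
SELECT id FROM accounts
[1, 2, 3, 4, 5, 6, 7]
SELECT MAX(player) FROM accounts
7880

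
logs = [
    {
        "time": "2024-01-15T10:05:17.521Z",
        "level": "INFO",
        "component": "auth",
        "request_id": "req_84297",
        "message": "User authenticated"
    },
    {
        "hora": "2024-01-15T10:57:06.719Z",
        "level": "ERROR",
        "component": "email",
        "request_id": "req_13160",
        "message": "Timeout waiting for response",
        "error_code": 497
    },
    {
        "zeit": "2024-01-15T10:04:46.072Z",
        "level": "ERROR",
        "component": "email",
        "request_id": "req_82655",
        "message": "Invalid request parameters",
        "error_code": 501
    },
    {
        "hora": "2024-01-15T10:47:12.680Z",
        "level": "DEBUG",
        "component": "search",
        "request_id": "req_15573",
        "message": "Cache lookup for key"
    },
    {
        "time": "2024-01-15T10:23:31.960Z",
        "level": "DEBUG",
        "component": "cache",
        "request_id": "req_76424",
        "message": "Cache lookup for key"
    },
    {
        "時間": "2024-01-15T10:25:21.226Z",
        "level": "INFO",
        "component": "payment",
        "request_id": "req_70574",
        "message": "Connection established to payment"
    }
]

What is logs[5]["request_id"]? "req_70574"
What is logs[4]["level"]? "DEBUG"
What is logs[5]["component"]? "payment"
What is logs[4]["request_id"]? "req_76424"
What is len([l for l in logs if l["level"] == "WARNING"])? 0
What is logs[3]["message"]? "Cache lookup for key"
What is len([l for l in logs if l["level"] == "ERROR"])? 2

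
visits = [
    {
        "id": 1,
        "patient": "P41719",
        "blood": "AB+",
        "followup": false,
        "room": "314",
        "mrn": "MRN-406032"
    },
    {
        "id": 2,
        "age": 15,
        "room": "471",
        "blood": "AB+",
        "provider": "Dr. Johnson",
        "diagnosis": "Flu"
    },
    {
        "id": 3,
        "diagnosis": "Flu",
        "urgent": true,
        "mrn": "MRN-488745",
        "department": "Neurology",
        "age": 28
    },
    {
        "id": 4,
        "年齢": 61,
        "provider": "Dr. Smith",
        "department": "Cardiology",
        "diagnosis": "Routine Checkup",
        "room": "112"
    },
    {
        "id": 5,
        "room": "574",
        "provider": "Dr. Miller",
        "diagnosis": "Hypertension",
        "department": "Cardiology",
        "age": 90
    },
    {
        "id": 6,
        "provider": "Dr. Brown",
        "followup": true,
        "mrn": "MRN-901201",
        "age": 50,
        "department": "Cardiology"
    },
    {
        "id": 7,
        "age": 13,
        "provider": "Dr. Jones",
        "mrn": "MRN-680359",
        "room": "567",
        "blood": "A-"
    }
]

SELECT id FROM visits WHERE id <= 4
[1, 2, 3, 4]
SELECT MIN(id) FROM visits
1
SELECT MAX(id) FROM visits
7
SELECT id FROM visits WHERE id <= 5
[1, 2, 3, 4, 5]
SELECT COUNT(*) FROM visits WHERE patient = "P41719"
1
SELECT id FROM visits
[1, 2, 3, 4, 5, 6, 7]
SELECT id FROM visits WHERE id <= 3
[1, 2, 3]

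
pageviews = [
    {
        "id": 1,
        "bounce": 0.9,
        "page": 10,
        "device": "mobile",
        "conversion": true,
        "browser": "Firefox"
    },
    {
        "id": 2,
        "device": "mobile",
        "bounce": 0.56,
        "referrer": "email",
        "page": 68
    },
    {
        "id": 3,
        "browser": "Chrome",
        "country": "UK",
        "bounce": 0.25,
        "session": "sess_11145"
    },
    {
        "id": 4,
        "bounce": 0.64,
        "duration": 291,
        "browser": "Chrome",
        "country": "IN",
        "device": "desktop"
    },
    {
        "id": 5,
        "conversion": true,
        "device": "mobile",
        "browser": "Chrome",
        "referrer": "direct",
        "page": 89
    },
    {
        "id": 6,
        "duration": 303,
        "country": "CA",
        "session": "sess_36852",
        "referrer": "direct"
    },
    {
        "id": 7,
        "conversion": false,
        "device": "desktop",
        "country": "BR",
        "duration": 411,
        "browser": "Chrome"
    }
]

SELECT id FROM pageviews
[1, 2, 3, 4, 5, 6, 7]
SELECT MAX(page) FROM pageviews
89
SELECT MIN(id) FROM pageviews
1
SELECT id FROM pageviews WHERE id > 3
[4, 5, 6, 7]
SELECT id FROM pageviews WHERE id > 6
[7]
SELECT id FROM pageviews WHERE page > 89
[]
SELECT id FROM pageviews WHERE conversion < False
[]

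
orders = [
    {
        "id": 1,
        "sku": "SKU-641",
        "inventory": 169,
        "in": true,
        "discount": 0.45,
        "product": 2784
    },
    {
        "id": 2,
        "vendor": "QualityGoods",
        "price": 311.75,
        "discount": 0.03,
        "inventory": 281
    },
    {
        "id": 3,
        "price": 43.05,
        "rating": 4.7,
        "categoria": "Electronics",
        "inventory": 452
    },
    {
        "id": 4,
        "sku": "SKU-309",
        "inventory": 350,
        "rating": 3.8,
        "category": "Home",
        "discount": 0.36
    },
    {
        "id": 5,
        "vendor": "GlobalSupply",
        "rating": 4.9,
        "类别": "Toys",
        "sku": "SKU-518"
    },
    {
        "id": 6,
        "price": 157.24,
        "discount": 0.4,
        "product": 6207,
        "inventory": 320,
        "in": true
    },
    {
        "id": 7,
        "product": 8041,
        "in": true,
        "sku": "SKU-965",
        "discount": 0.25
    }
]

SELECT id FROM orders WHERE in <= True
[1, 6, 7]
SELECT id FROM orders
[1, 2, 3, 4, 5, 6, 7]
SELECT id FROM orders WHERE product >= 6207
[6, 7]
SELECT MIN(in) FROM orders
True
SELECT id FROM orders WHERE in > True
[]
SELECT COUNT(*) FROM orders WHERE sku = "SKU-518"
1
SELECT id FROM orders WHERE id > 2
[3, 4, 5, 6, 7]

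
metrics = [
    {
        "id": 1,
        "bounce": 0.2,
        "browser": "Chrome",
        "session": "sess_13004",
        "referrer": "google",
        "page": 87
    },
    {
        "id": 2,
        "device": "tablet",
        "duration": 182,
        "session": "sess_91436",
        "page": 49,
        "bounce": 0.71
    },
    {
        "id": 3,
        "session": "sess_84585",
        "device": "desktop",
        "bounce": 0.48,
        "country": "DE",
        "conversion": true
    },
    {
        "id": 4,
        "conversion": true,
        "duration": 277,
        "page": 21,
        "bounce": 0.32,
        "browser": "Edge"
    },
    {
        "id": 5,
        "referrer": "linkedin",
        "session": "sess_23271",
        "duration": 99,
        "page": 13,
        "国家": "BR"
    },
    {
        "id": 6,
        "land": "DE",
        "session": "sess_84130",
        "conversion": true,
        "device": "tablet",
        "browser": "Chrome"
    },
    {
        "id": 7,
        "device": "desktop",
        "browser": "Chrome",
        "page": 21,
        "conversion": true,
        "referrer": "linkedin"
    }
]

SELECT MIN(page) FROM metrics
13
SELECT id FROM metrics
[1, 2, 3, 4, 5, 6, 7]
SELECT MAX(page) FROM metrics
87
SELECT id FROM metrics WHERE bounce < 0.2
[]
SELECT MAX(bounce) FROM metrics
0.71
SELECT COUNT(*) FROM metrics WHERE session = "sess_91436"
1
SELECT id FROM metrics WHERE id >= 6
[6, 7]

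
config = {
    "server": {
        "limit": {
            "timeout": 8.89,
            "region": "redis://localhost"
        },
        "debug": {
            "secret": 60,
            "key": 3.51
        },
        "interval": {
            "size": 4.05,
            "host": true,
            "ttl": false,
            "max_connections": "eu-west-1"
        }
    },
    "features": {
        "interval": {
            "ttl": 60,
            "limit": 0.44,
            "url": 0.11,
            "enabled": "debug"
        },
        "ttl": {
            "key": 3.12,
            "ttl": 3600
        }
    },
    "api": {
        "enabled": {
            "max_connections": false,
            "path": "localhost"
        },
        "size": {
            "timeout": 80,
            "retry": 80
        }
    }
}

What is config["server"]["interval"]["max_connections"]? "eu-west-1"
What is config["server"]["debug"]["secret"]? 60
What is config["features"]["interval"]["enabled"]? "debug"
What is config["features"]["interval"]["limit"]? 0.44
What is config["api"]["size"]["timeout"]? 80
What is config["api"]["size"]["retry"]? 80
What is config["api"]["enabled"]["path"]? "localhost"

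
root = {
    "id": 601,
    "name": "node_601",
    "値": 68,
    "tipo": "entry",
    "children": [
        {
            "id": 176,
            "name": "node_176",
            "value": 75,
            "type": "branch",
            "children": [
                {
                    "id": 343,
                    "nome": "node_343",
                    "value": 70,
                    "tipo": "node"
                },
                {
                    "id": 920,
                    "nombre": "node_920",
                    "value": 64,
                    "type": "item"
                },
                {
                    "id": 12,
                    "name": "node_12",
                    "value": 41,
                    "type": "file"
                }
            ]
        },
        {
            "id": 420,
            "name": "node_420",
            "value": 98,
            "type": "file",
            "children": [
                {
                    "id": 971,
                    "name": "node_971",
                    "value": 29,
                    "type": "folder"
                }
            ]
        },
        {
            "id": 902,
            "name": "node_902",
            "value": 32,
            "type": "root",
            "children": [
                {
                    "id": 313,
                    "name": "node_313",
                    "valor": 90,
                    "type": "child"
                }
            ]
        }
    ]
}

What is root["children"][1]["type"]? "file"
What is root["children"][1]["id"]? 420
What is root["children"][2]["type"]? "root"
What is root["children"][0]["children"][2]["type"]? "file"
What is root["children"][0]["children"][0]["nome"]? "node_343"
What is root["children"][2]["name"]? "node_902"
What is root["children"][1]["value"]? 98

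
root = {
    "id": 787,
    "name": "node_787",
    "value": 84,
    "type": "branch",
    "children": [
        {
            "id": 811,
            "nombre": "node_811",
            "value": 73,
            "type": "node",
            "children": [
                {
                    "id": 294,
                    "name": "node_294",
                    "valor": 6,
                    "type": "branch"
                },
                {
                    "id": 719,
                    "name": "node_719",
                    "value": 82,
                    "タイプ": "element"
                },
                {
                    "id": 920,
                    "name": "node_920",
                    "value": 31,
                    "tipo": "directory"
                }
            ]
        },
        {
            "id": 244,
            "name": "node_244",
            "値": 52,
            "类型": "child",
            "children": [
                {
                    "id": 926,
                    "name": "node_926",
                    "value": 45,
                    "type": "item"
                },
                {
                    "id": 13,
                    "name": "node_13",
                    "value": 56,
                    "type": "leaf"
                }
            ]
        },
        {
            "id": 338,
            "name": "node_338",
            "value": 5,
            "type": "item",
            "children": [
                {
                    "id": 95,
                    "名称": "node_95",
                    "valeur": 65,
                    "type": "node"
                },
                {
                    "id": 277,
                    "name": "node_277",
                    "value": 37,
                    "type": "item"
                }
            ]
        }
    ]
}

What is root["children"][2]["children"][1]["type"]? "item"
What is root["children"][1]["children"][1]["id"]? 13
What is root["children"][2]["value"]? 5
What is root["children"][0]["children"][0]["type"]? "branch"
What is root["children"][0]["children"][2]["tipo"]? "directory"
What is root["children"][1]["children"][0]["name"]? "node_926"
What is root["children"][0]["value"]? 73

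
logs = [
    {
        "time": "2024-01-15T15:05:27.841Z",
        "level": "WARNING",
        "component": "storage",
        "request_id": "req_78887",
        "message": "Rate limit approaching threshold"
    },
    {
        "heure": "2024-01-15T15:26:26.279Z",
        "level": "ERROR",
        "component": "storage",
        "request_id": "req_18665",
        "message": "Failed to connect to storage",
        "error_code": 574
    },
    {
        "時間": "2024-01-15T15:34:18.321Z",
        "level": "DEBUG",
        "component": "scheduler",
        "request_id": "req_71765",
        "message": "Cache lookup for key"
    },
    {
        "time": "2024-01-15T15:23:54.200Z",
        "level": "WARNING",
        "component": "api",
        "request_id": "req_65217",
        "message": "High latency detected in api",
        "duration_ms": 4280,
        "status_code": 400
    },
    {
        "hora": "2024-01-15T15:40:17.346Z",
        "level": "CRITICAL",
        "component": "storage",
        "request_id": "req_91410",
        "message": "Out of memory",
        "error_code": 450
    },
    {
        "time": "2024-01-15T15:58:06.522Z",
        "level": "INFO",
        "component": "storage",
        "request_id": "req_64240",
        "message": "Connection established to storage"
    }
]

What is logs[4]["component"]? "storage"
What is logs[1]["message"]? "Failed to connect to storage"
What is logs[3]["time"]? "2024-01-15T15:23:54.200Z"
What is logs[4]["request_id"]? "req_91410"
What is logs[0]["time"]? "2024-01-15T15:05:27.841Z"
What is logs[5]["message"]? "Connection established to storage"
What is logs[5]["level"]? "INFO"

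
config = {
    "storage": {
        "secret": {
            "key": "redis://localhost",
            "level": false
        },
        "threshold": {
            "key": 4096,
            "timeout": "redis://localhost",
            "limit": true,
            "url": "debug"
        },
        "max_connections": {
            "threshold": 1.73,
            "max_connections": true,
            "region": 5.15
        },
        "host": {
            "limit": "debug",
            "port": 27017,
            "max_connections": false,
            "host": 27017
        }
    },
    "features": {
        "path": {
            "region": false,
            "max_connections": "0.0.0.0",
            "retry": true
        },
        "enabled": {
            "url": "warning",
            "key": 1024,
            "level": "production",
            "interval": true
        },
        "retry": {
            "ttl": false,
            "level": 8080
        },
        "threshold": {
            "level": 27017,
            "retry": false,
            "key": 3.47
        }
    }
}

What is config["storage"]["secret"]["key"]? "redis://localhost"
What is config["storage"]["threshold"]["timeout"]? "redis://localhost"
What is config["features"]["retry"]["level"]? 8080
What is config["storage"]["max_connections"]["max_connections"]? True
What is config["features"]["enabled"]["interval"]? True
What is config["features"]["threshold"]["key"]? 3.47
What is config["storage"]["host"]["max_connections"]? False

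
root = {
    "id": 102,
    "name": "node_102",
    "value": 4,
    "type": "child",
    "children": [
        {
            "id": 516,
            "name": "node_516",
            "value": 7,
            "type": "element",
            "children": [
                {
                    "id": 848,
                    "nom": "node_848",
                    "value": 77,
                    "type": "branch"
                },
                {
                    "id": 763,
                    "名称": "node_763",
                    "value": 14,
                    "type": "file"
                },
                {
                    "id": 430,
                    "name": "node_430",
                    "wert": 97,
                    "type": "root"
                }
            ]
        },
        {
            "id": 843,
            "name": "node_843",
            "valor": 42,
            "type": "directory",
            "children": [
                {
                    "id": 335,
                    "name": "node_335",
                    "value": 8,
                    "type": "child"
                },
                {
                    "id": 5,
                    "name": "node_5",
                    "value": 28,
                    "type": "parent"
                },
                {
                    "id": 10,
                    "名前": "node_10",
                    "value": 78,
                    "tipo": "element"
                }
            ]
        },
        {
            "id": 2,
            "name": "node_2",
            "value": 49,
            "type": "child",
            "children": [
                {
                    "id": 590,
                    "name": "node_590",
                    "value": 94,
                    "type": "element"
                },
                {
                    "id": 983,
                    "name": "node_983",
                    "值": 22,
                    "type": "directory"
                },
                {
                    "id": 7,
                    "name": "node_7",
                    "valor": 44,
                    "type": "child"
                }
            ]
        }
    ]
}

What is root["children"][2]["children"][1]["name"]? "node_983"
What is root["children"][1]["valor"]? 42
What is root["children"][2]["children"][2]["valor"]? 44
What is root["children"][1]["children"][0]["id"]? 335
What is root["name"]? "node_102"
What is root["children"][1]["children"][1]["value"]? 28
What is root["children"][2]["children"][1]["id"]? 983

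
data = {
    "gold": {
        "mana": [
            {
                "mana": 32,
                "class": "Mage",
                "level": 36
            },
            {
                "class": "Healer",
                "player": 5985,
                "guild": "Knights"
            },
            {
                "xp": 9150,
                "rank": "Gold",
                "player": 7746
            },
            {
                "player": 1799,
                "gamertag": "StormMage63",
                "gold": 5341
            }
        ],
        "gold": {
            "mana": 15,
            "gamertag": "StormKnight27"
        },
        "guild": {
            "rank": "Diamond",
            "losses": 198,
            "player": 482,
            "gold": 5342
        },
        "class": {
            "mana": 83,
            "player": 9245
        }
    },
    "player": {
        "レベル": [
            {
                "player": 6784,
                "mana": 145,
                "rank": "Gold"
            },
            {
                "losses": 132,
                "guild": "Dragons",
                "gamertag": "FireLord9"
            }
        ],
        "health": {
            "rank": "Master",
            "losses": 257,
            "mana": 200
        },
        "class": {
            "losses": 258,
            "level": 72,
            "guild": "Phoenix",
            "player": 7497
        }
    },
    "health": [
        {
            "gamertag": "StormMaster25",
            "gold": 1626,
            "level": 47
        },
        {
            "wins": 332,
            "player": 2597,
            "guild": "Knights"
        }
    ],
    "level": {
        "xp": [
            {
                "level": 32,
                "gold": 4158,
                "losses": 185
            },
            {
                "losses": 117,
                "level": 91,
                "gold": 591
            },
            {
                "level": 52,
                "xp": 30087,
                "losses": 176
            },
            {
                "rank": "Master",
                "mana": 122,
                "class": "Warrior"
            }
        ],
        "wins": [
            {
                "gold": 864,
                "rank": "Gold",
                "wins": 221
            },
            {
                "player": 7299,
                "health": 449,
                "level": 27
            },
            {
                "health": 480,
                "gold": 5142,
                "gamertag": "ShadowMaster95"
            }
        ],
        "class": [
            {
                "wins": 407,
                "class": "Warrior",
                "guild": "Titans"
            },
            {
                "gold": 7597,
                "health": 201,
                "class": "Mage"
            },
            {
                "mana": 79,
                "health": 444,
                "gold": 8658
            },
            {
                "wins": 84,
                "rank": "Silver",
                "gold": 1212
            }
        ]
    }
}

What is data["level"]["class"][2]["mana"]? 79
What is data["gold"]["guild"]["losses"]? 198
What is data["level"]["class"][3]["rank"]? "Silver"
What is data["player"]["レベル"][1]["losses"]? 132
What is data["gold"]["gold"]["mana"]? 15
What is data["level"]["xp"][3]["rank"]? "Master"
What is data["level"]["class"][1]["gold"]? 7597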